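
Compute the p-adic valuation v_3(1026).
v_3(1026) = 3

v_3(n) is the largest exponent k such that 3^k divides n. Factor out: 1026 = 3^3 · 38. (Sign doesn't affect v_p.) So v_3(1026) = 3.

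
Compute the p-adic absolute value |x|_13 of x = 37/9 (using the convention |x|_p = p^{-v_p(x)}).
|37/9|_13 = 1

Step 1 — compute v_13(x) by factoring powers of 13 out of the numerator and denominator: v_13(37/9) = 0. Step 2 — apply |x|_p = p^{-v_p(x)} = 13^{0} = 1.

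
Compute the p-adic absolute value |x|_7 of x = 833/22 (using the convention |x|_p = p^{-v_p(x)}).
|833/22|_7 = 1/49

Step 1 — compute v_7(x) by factoring powers of 7 out of the numerator and denominator: v_7(833/22) = 2. Step 2 — apply |x|_p = p^{-v_p(x)} = 7^{-2} = 1/49.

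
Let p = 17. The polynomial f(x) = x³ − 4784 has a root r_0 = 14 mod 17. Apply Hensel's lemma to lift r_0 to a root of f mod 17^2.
r_1 = 218 (mod 289)

Hensel: r_{i+1} = r_i − f(r_i)/f′(r_i) mod 17^{i+2}, where f′(x) = 3x². Iterate:
  r_0 = 14 (mod 17)
  r_1 = 218 (mod 289)
Final: r = 218 with f(r) ≡ 0 mod 17^2.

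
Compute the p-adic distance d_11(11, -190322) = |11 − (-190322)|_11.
d_11(11, -190322) = 1/14641

Step 1 — x − y = 11 − (-190322) = 190333. Step 2 — v_11(190333) = 4 (factor: 190333 = (11^4 · 13); the sign does not affect v_p). Step 3 — |x − y|_11 = 11^{-4} = 1/14641.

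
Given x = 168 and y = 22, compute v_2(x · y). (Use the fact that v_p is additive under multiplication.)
v_2(3696) = 4

v_p(x) = 3 (factor: 168 = 2^3 · 21); v_p(y) = 1 (factor: 22 = 2^1 · 11). Additivity: v_p(xy) = v_p(x) + v_p(y) = 3 + 1 = 4. (Direct check: xy = 3696 = 2^4 · (231).)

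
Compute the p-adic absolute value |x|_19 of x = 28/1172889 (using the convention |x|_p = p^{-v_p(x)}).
|28/1172889|_19 = 130321

Step 1 — compute v_19(x) by factoring powers of 19 out of the numerator and denominator: v_19(28/1172889) = -4. Step 2 — apply |x|_p = p^{-v_p(x)} = 19^{4} = 130321.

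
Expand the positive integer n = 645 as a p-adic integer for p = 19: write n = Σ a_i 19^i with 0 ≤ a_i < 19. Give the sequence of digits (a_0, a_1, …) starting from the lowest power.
(a_0, a_1, …) = (18, 14, 1)

Repeated division by 19 gives the digits low-to-high: 645 = 18 + 14·19^1 + 1·19^2. Digit sequence: (18, 14, 1).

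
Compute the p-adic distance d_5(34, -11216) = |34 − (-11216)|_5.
d_5(34, -11216) = 1/625

Step 1 — x − y = 34 − (-11216) = 11250. Step 2 — v_5(11250) = 4 (factor: 11250 = (5^4 · 18); the sign does not affect v_p). Step 3 — |x − y|_5 = 5^{-4} = 1/625.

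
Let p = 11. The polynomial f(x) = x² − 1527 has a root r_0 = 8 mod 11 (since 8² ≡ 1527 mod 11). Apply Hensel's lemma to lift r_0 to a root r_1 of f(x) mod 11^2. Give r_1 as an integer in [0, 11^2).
r_1 = 107 (mod 121)

Hensel's recurrence: r_{i+1} = r_i − f(r_i)·(f′(r_i))^{-1} mod 11^{i+2}, with f′(x) = 2x. Iterate:
  r_0 = 8 (mod 11)
  r_1 = 107 (mod 121)
Final: r_1 = 107, and one checks f(r_1) ≡ 0 mod 11^2.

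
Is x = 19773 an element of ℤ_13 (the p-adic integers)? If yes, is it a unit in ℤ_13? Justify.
x ∈ ℤ_13 but not a unit; v_13(x) = 3 > 0

ℤ_13 = {x ∈ ℚ_13 : v_13(x) ≥ 0} and ℤ_13^× = {x ∈ ℤ_13 : v_13(x) = 0}. Here v_13(19773) = v_13(num) − v_13(den) = 3; compare against these criteria.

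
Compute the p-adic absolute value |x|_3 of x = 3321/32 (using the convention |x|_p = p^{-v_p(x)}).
|3321/32|_3 = 1/81

Step 1 — compute v_3(x) by factoring powers of 3 out of the numerator and denominator: v_3(3321/32) = 4. Step 2 — apply |x|_p = p^{-v_p(x)} = 3^{-4} = 1/81.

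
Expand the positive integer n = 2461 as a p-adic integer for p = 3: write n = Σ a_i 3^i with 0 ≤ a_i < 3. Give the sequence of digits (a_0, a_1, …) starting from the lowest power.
(a_0, a_1, …) = (1, 1, 0, 1, 0, 1, 0, 1)

Repeated division by 3 gives the digits low-to-high: 2461 = 1 + 1·3^1 + 1·3^3 + 1·3^5 + 1·3^7. Digit sequence: (1, 1, 0, 1, 0, 1, 0, 1).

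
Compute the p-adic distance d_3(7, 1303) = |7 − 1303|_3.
d_3(7, 1303) = 1/81

Step 1 — x − y = 7 − 1303 = -1296. Step 2 — v_3(-1296) = 4 (factor: -1296 = −(3^4 · 16); the sign does not affect v_p). Step 3 — |x − y|_3 = 3^{-4} = 1/81.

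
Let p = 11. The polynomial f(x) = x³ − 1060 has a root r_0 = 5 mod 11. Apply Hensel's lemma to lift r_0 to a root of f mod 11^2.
r_1 = 82 (mod 121)

Hensel: r_{i+1} = r_i − f(r_i)/f′(r_i) mod 11^{i+2}, where f′(x) = 3x². Iterate:
  r_0 = 5 (mod 11)
  r_1 = 82 (mod 121)
Final: r = 82 with f(r) ≡ 0 mod 11^2.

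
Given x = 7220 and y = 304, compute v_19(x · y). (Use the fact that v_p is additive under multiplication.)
v_19(2194880) = 3

v_p(x) = 2 (factor: 7220 = 19^2 · 20); v_p(y) = 1 (factor: 304 = 19^1 · 16). Additivity: v_p(xy) = v_p(x) + v_p(y) = 2 + 1 = 3. (Direct check: xy = 2194880 = 19^3 · (320).)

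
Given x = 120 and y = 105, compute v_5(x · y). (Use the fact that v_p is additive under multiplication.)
v_5(12600) = 2

v_p(x) = 1 (factor: 120 = 5^1 · 24); v_p(y) = 1 (factor: 105 = 5^1 · 21). Additivity: v_p(xy) = v_p(x) + v_p(y) = 1 + 1 = 2. (Direct check: xy = 12600 = 5^2 · (504).)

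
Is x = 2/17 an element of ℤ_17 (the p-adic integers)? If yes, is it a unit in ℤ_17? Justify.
x ∉ ℤ_17 (v_17(x) = -1 < 0)

ℤ_17 = {x ∈ ℚ_17 : v_17(x) ≥ 0} and ℤ_17^× = {x ∈ ℤ_17 : v_17(x) = 0}. Here v_17(2/17) = v_17(num) − v_17(den) = -1; compare against these criteria.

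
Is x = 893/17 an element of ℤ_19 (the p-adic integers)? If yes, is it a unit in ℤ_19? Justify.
x ∈ ℤ_19 but not a unit; v_19(x) = 1 > 0

ℤ_19 = {x ∈ ℚ_19 : v_19(x) ≥ 0} and ℤ_19^× = {x ∈ ℤ_19 : v_19(x) = 0}. Here v_19(893/17) = v_19(num) − v_19(den) = 1; compare against these criteria.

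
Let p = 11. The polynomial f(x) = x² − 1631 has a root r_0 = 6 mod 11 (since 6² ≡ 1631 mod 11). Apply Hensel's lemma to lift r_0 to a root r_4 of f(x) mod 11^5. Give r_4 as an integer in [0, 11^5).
r_4 = 27495 (mod 161051)

Hensel's recurrence: r_{i+1} = r_i − f(r_i)·(f′(r_i))^{-1} mod 11^{i+2}, with f′(x) = 2x. Iterate:
  r_0 = 6 (mod 11)
  r_1 = 28 (mod 121)
  r_2 = 875 (mod 1331)
  r_3 = 12854 (mod 14641)
  r_4 = 27495 (mod 161051)
Final: r_4 = 27495, and one checks f(r_4) ≡ 0 mod 11^5.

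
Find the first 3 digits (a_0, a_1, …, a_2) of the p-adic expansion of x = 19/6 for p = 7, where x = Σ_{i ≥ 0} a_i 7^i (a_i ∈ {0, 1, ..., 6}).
(a_0, …, a_2) = (2, 6, 5)

v_7(19/6) = 0 (numerator and denominator both coprime to 7), so x ∈ ℤ_7^×. Compute digits iteratively via a_i = x_i mod 7, x_{i+1} = (x_i − a_i)/7, with x_0 = x:
  x_0 = 19/6;  a_0 = 2;  x_1 = (x_0 − 2)/7 = 1/6
  x_1 = 1/6;  a_1 = 6;  x_2 = (x_1 − 6)/7 = -5/6
  x_2 = -5/6;  a_2 = 5;  x_3 = (x_2 − 5)/7 = -5/6
Digits: (2, 6, 5).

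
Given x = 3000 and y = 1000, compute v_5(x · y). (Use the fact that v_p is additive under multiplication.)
v_5(3000000) = 6

v_p(x) = 3 (factor: 3000 = 5^3 · 24); v_p(y) = 3 (factor: 1000 = 5^3 · 8). Additivity: v_p(xy) = v_p(x) + v_p(y) = 3 + 3 = 6. (Direct check: xy = 3000000 = 5^6 · (192).)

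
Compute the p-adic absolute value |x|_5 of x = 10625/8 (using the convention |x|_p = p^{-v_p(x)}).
|10625/8|_5 = 1/625

Step 1 — compute v_5(x) by factoring powers of 5 out of the numerator and denominator: v_5(10625/8) = 4. Step 2 — apply |x|_p = p^{-v_p(x)} = 5^{-4} = 1/625.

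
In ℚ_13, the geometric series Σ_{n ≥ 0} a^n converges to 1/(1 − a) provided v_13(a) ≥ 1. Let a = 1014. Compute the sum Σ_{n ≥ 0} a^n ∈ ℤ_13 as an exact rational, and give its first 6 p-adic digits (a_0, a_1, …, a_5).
Σ a^n = 1/(1 − a) = -1/1013;  first 6 digits = (1, 0, 6, 0, 10, 2)

v_13(a) = 2 ≥ 1, so the series converges in ℤ_13 to 1/(1 − a) = 1/(1 − 1014) = -1/1013. Expand this rational in ℤ_13: compute digits iteratively via d_i = x_i mod 13, x_{i+1} = (x_i − d_i)/13. The first 6 digits are (1, 0, 6, 0, 10, 2).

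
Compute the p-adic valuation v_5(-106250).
v_5(-106250) = 5

v_5(n) is the largest exponent k such that 5^k divides n. Factor out: -106250 = -5^5 · 34. (Sign doesn't affect v_p.) So v_5(-106250) = 5.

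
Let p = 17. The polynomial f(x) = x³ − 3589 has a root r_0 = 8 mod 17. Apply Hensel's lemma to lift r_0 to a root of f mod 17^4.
r_3 = 450 (mod 83521)

Hensel: r_{i+1} = r_i − f(r_i)/f′(r_i) mod 17^{i+2}, where f′(x) = 3x². Iterate:
  r_0 = 8 (mod 17)
  r_1 = 161 (mod 289)
  r_2 = 450 (mod 4913)
  r_3 = 450 (mod 83521)
Final: r = 450 with f(r) ≡ 0 mod 17^4.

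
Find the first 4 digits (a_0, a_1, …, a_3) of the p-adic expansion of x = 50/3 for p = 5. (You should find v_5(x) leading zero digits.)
(a_0, …, a_3) = (0, 0, 4, 1)

v_5(50/3) = 2, so a_0 = ... = a_1 = 0. Factor out: x = 5^2 · u with u = 2/3 a unit in ℤ_5. Expand u iteratively via a_{v+i} = u_i mod 5, u_{i+1} = (u_i − a_{v+i})/5:
  u_0 = 2/3;  a_2 = 4;  u_1 = (u_0 − 4)/5 = -2/3
  u_1 = -2/3;  a_3 = 1;  u_2 = (u_1 − 1)/5 = -1/3
Digits: (0, 0, 4, 1).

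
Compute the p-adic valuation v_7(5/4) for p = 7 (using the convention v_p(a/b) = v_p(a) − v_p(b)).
v_7(5/4) = 0

Factor powers of 7 from the numerator and denominator of the reduced fraction: 5 = 7^0 · 5 and 4 = 7^0 · 4. Apply v_p(a/b) = v_p(a) − v_p(b): v_7(5/4) = 0 − 0 = 0.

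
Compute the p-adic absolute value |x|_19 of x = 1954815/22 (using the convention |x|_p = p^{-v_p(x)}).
|1954815/22|_19 = 1/130321

Step 1 — compute v_19(x) by factoring powers of 19 out of the numerator and denominator: v_19(1954815/22) = 4. Step 2 — apply |x|_p = p^{-v_p(x)} = 19^{-4} = 1/130321.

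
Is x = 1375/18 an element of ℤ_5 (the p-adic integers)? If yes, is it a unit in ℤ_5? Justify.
x ∈ ℤ_5 but not a unit; v_5(x) = 3 > 0

ℤ_5 = {x ∈ ℚ_5 : v_5(x) ≥ 0} and ℤ_5^× = {x ∈ ℤ_5 : v_5(x) = 0}. Here v_5(1375/18) = v_5(num) − v_5(den) = 3; compare against these criteria.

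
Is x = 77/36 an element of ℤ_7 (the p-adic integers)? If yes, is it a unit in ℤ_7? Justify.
x ∈ ℤ_7 but not a unit; v_7(x) = 1 > 0

ℤ_7 = {x ∈ ℚ_7 : v_7(x) ≥ 0} and ℤ_7^× = {x ∈ ℤ_7 : v_7(x) = 0}. Here v_7(77/36) = v_7(num) − v_7(den) = 1; compare against these criteria.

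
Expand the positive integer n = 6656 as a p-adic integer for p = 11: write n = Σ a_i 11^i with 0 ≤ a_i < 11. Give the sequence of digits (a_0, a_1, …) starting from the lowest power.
(a_0, a_1, …) = (1, 0, 0, 5)

Repeated division by 11 gives the digits low-to-high: 6656 = 1 + 5·11^3. Digit sequence: (1, 0, 0, 5).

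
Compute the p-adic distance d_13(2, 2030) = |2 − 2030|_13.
d_13(2, 2030) = 1/169

Step 1 — x − y = 2 − 2030 = -2028. Step 2 — v_13(-2028) = 2 (factor: -2028 = −(13^2 · 12); the sign does not affect v_p). Step 3 — |x − y|_13 = 13^{-2} = 1/169.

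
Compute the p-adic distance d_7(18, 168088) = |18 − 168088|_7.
d_7(18, 168088) = 1/16807

Step 1 — x − y = 18 − 168088 = -168070. Step 2 — v_7(-168070) = 5 (factor: -168070 = −(7^5 · 10); the sign does not affect v_p). Step 3 — |x − y|_7 = 7^{-5} = 1/16807.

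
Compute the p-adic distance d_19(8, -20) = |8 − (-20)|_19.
d_19(8, -20) = 1

Step 1 — x − y = 8 − (-20) = 28. Step 2 — v_19(28) = 0 (factor: 28 = (19^0 · 28); the sign does not affect v_p). Step 3 — |x − y|_19 = 19^{0} = 1.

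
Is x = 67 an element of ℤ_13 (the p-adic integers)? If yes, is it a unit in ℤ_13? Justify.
x ∈ ℤ_13^× (unit); v_13(x) = 0

ℤ_13 = {x ∈ ℚ_13 : v_13(x) ≥ 0} and ℤ_13^× = {x ∈ ℤ_13 : v_13(x) = 0}. Here v_13(67) = v_13(num) − v_13(den) = 0; compare against these criteria.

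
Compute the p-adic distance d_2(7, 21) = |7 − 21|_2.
d_2(7, 21) = 1/2

Step 1 — x − y = 7 − 21 = -14. Step 2 — v_2(-14) = 1 (factor: -14 = −(2^1 · 7); the sign does not affect v_p). Step 3 — |x − y|_2 = 2^{-1} = 1/2.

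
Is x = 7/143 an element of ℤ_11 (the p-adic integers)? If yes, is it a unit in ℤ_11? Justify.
x ∉ ℤ_11 (v_11(x) = -1 < 0)

ℤ_11 = {x ∈ ℚ_11 : v_11(x) ≥ 0} and ℤ_11^× = {x ∈ ℤ_11 : v_11(x) = 0}. Here v_11(7/143) = v_11(num) − v_11(den) = -1; compare against these criteria.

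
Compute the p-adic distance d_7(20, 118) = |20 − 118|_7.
d_7(20, 118) = 1/49

Step 1 — x − y = 20 − 118 = -98. Step 2 — v_7(-98) = 2 (factor: -98 = −(7^2 · 2); the sign does not affect v_p). Step 3 — |x − y|_7 = 7^{-2} = 1/49.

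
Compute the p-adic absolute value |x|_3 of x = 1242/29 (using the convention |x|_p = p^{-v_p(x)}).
|1242/29|_3 = 1/27

Step 1 — compute v_3(x) by factoring powers of 3 out of the numerator and denominator: v_3(1242/29) = 3. Step 2 — apply |x|_p = p^{-v_p(x)} = 3^{-3} = 1/27.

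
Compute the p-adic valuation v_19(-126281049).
v_19(-126281049) = 5

v_19(n) is the largest exponent k such that 19^k divides n. Factor out: -126281049 = -19^5 · 51. (Sign doesn't affect v_p.) So v_19(-126281049) = 5.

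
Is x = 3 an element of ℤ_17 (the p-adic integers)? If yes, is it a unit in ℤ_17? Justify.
x ∈ ℤ_17^× (unit); v_17(x) = 0

ℤ_17 = {x ∈ ℚ_17 : v_17(x) ≥ 0} and ℤ_17^× = {x ∈ ℤ_17 : v_17(x) = 0}. Here v_17(3) = v_17(num) − v_17(den) = 0; compare against these criteria.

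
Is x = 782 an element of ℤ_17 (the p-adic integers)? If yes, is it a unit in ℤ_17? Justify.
x ∈ ℤ_17 but not a unit; v_17(x) = 1 > 0

ℤ_17 = {x ∈ ℚ_17 : v_17(x) ≥ 0} and ℤ_17^× = {x ∈ ℤ_17 : v_17(x) = 0}. Here v_17(782) = v_17(num) − v_17(den) = 1; compare against these criteria.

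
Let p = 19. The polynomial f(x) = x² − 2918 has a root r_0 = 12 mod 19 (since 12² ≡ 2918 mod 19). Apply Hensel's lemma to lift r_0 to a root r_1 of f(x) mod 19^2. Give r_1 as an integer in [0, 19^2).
r_1 = 278 (mod 361)

Hensel's recurrence: r_{i+1} = r_i − f(r_i)·(f′(r_i))^{-1} mod 19^{i+2}, with f′(x) = 2x. Iterate:
  r_0 = 12 (mod 19)
  r_1 = 278 (mod 361)
Final: r_1 = 278, and one checks f(r_1) ≡ 0 mod 19^2.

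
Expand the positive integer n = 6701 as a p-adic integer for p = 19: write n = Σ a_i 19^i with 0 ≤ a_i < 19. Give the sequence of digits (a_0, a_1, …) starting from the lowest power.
(a_0, a_1, …) = (13, 10, 18)

Repeated division by 19 gives the digits low-to-high: 6701 = 13 + 10·19^1 + 18·19^2. Digit sequence: (13, 10, 18).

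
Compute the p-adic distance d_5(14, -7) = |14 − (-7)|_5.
d_5(14, -7) = 1

Step 1 — x − y = 14 − (-7) = 21. Step 2 — v_5(21) = 0 (factor: 21 = (5^0 · 21); the sign does not affect v_p). Step 3 — |x − y|_5 = 5^{0} = 1.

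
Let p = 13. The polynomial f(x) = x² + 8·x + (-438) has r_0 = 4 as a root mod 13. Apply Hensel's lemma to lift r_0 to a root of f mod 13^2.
r_1 = 134 (mod 169)

Hensel: r_{i+1} = r_i − f(r_i)·(f′(r_i))^{-1} mod 13^{i+2}, f′(x) = 2x + 8. Iterate:
  r_0 = 4 (mod 13)
  r_1 = 134 (mod 169)
Final: r = 134 satisfies f(r) ≡ 0 mod 13^2.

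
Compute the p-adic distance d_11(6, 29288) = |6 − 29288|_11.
d_11(6, 29288) = 1/14641

Step 1 — x − y = 6 − 29288 = -29282. Step 2 — v_11(-29282) = 4 (factor: -29282 = −(11^4 · 2); the sign does not affect v_p). Step 3 — |x − y|_11 = 11^{-4} = 1/14641.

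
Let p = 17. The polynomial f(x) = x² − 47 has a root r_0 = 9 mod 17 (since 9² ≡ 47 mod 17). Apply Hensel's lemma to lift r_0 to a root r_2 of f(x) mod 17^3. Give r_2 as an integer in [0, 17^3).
r_2 = 4310 (mod 4913)

Hensel's recurrence: r_{i+1} = r_i − f(r_i)·(f′(r_i))^{-1} mod 17^{i+2}, with f′(x) = 2x. Iterate:
  r_0 = 9 (mod 17)
  r_1 = 264 (mod 289)
  r_2 = 4310 (mod 4913)
Final: r_2 = 4310, and one checks f(r_2) ≡ 0 mod 17^3.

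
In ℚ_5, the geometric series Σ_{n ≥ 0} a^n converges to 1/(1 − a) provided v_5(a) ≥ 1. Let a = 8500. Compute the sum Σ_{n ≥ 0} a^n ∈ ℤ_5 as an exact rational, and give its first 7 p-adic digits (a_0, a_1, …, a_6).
Σ a^n = 1/(1 − a) = -1/8499;  first 7 digits = (1, 0, 0, 3, 3, 2, 4)

v_5(a) = 3 ≥ 1, so the series converges in ℤ_5 to 1/(1 − a) = 1/(1 − 8500) = -1/8499. Expand this rational in ℤ_5: compute digits iteratively via d_i = x_i mod 5, x_{i+1} = (x_i − d_i)/5. The first 7 digits are (1, 0, 0, 3, 3, 2, 4).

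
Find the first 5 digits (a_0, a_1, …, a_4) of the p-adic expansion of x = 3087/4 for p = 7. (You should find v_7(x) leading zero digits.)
(a_0, …, a_4) = (0, 0, 0, 4, 5)

v_7(3087/4) = 3, so a_0 = ... = a_2 = 0. Factor out: x = 7^3 · u with u = 9/4 a unit in ℤ_7. Expand u iteratively via a_{v+i} = u_i mod 7, u_{i+1} = (u_i − a_{v+i})/7:
  u_0 = 9/4;  a_3 = 4;  u_1 = (u_0 − 4)/7 = -1/4
  u_1 = -1/4;  a_4 = 5;  u_2 = (u_1 − 5)/7 = -3/4
Digits: (0, 0, 0, 4, 5).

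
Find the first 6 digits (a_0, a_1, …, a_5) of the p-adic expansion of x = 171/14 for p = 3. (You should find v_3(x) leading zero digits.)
(a_0, …, a_5) = (0, 0, 2, 0, 1, 2)

v_3(171/14) = 2, so a_0 = ... = a_1 = 0. Factor out: x = 3^2 · u with u = 19/14 a unit in ℤ_3. Expand u iteratively via a_{v+i} = u_i mod 3, u_{i+1} = (u_i − a_{v+i})/3:
  u_0 = 19/14;  a_2 = 2;  u_1 = (u_0 − 2)/3 = -3/14
  u_1 = -3/14;  a_3 = 0;  u_2 = (u_1 − 0)/3 = -1/14
  u_2 = -1/14;  a_4 = 1;  u_3 = (u_2 − 1)/3 = -5/14
  u_3 = -5/14;  a_5 = 2;  u_4 = (u_3 − 2)/3 = -11/14
Digits: (0, 0, 2, 0, 1, 2).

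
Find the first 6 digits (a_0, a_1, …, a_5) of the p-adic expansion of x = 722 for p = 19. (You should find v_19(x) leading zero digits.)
(a_0, …, a_5) = (0, 0, 2, 0, 0, 0)

v_19(722) = 2, so a_0 = ... = a_1 = 0. Factor out: x = 19^2 · u with u = 2 a unit in ℤ_19. Expand u iteratively via a_{v+i} = u_i mod 19, u_{i+1} = (u_i − a_{v+i})/19:
  u_0 = 2;  a_2 = 2;  u_1 = (u_0 − 2)/19 = 0
  u_1 = 0;  a_3 = 0;  u_2 = (u_1 − 0)/19 = 0
  u_2 = 0;  a_4 = 0;  u_3 = (u_2 − 0)/19 = 0
  u_3 = 0;  a_5 = 0;  u_4 = (u_3 − 0)/19 = 0
Digits: (0, 0, 2, 0, 0, 0).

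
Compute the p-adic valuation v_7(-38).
v_7(-38) = 0

v_7(n) is the largest exponent k such that 7^k divides n. Factor out: -38 = -7^0 · 38. (Sign doesn't affect v_p.) So v_7(-38) = 0.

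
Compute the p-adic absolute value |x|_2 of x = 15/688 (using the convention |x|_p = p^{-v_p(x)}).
|15/688|_2 = 16

Step 1 — compute v_2(x) by factoring powers of 2 out of the numerator and denominator: v_2(15/688) = -4. Step 2 — apply |x|_p = p^{-v_p(x)} = 2^{4} = 16.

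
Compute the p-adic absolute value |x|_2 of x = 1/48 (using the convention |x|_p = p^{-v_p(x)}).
|1/48|_2 = 16

Step 1 — compute v_2(x) by factoring powers of 2 out of the numerator and denominator: v_2(1/48) = -4. Step 2 — apply |x|_p = p^{-v_p(x)} = 2^{4} = 16.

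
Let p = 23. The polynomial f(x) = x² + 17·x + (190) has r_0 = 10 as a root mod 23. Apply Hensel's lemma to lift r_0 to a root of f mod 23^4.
r_3 = 166461 (mod 279841)

Hensel: r_{i+1} = r_i − f(r_i)·(f′(r_i))^{-1} mod 23^{i+2}, f′(x) = 2x + 17. Iterate:
  r_0 = 10 (mod 23)
  r_1 = 355 (mod 529)
  r_2 = 8290 (mod 12167)
  r_3 = 166461 (mod 279841)
Final: r = 166461 satisfies f(r) ≡ 0 mod 23^4.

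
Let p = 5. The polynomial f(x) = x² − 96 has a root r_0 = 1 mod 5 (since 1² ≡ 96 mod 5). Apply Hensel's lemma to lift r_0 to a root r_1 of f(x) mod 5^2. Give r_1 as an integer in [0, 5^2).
r_1 = 11 (mod 25)

Hensel's recurrence: r_{i+1} = r_i − f(r_i)·(f′(r_i))^{-1} mod 5^{i+2}, with f′(x) = 2x. Iterate:
  r_0 = 1 (mod 5)
  r_1 = 11 (mod 25)
Final: r_1 = 11, and one checks f(r_1) ≡ 0 mod 5^2.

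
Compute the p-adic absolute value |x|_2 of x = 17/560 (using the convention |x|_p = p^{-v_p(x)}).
|17/560|_2 = 16

Step 1 — compute v_2(x) by factoring powers of 2 out of the numerator and denominator: v_2(17/560) = -4. Step 2 — apply |x|_p = p^{-v_p(x)} = 2^{4} = 16.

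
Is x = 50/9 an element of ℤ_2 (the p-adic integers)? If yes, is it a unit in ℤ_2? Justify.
x ∈ ℤ_2 but not a unit; v_2(x) = 1 > 0

ℤ_2 = {x ∈ ℚ_2 : v_2(x) ≥ 0} and ℤ_2^× = {x ∈ ℤ_2 : v_2(x) = 0}. Here v_2(50/9) = v_2(num) − v_2(den) = 1; compare against these criteria.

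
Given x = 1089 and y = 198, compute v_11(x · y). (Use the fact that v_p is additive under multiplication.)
v_11(215622) = 3

v_p(x) = 2 (factor: 1089 = 11^2 · 9); v_p(y) = 1 (factor: 198 = 11^1 · 18). Additivity: v_p(xy) = v_p(x) + v_p(y) = 2 + 1 = 3. (Direct check: xy = 215622 = 11^3 · (162).)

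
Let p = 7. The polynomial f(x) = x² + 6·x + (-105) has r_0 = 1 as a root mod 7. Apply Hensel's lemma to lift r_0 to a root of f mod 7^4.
r_3 = 1814 (mod 2401)

Hensel: r_{i+1} = r_i − f(r_i)·(f′(r_i))^{-1} mod 7^{i+2}, f′(x) = 2x + 6. Iterate:
  r_0 = 1 (mod 7)
  r_1 = 1 (mod 49)
  r_2 = 99 (mod 343)
  r_3 = 1814 (mod 2401)
Final: r = 1814 satisfies f(r) ≡ 0 mod 7^4.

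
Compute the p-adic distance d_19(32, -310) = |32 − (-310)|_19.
d_19(32, -310) = 1/19

Step 1 — x − y = 32 − (-310) = 342. Step 2 — v_19(342) = 1 (factor: 342 = (19^1 · 18); the sign does not affect v_p). Step 3 — |x − y|_19 = 19^{-1} = 1/19.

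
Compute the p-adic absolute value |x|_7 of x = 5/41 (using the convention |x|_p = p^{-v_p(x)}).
|5/41|_7 = 1

Step 1 — compute v_7(x) by factoring powers of 7 out of the numerator and denominator: v_7(5/41) = 0. Step 2 — apply |x|_p = p^{-v_p(x)} = 7^{0} = 1.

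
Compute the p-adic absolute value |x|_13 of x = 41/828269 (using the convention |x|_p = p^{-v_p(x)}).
|41/828269|_13 = 28561

Step 1 — compute v_13(x) by factoring powers of 13 out of the numerator and denominator: v_13(41/828269) = -4. Step 2 — apply |x|_p = p^{-v_p(x)} = 13^{4} = 28561.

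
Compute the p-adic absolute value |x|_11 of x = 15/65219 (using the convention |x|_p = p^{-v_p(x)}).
|15/65219|_11 = 1331

Step 1 — compute v_11(x) by factoring powers of 11 out of the numerator and denominator: v_11(15/65219) = -3. Step 2 — apply |x|_p = p^{-v_p(x)} = 11^{3} = 1331.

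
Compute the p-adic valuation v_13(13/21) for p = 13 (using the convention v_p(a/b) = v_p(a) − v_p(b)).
v_13(13/21) = 1

Factor powers of 13 from the numerator and denominator of the reduced fraction: 13 = 13^1 · 1 and 21 = 13^0 · 21. Apply v_p(a/b) = v_p(a) − v_p(b): v_13(13/21) = 1 − 0 = 1.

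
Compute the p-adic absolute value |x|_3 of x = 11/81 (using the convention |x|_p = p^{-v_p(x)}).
|11/81|_3 = 81

Step 1 — compute v_3(x) by factoring powers of 3 out of the numerator and denominator: v_3(11/81) = -4. Step 2 — apply |x|_p = p^{-v_p(x)} = 3^{4} = 81.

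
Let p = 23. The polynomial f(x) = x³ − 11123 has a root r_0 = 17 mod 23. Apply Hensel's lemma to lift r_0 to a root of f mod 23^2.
r_1 = 339 (mod 529)

Hensel: r_{i+1} = r_i − f(r_i)/f′(r_i) mod 23^{i+2}, where f′(x) = 3x². Iterate:
  r_0 = 17 (mod 23)
  r_1 = 339 (mod 529)
Final: r = 339 with f(r) ≡ 0 mod 23^2.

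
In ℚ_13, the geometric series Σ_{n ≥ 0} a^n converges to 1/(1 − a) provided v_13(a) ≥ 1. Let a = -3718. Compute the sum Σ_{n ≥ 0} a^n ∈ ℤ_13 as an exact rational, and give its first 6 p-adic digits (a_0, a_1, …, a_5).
Σ a^n = 1/(1 − a) = 1/3719;  first 6 digits = (1, 0, 4, 11, 2, 11)

v_13(a) = 2 ≥ 1, so the series converges in ℤ_13 to 1/(1 − a) = 1/(1 − (-3718)) = 1/3719. Expand this rational in ℤ_13: compute digits iteratively via d_i = x_i mod 13, x_{i+1} = (x_i − d_i)/13. The first 6 digits are (1, 0, 4, 11, 2, 11).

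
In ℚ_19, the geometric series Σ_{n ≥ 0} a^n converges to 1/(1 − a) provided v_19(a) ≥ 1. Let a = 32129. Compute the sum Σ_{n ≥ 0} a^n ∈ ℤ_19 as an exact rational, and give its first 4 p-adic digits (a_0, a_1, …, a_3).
Σ a^n = 1/(1 − a) = -1/32128;  first 4 digits = (1, 0, 13, 4)

v_19(a) = 2 ≥ 1, so the series converges in ℤ_19 to 1/(1 − a) = 1/(1 − 32129) = -1/32128. Expand this rational in ℤ_19: compute digits iteratively via d_i = x_i mod 19, x_{i+1} = (x_i − d_i)/19. The first 4 digits are (1, 0, 13, 4).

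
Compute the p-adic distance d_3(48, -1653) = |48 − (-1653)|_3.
d_3(48, -1653) = 1/243

Step 1 — x − y = 48 − (-1653) = 1701. Step 2 — v_3(1701) = 5 (factor: 1701 = (3^5 · 7); the sign does not affect v_p). Step 3 — |x − y|_3 = 3^{-5} = 1/243.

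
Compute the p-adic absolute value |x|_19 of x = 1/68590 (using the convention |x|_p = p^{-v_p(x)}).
|1/68590|_19 = 6859

Step 1 — compute v_19(x) by factoring powers of 19 out of the numerator and denominator: v_19(1/68590) = -3. Step 2 — apply |x|_p = p^{-v_p(x)} = 19^{3} = 6859.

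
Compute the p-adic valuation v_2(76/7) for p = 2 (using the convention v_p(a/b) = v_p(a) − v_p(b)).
v_2(76/7) = 2

Factor powers of 2 from the numerator and denominator of the reduced fraction: 76 = 2^2 · 19 and 7 = 2^0 · 7. Apply v_p(a/b) = v_p(a) − v_p(b): v_2(76/7) = 2 − 0 = 2.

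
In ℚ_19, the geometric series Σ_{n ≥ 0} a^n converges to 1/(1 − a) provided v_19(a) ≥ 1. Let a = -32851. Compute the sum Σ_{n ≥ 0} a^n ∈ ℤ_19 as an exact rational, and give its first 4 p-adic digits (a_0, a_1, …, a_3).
Σ a^n = 1/(1 − a) = 1/32852;  first 4 digits = (1, 0, 4, 14)

v_19(a) = 2 ≥ 1, so the series converges in ℤ_19 to 1/(1 − a) = 1/(1 − (-32851)) = 1/32852. Expand this rational in ℤ_19: compute digits iteratively via d_i = x_i mod 19, x_{i+1} = (x_i − d_i)/19. The first 4 digits are (1, 0, 4, 14).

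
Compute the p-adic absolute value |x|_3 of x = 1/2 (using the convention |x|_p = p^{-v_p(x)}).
|1/2|_3 = 1

Step 1 — compute v_3(x) by factoring powers of 3 out of the numerator and denominator: v_3(1/2) = 0. Step 2 — apply |x|_p = p^{-v_p(x)} = 3^{0} = 1.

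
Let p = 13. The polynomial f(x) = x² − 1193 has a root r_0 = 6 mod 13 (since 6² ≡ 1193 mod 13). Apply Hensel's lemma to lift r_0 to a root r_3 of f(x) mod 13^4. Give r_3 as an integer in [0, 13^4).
r_3 = 17439 (mod 28561)

Hensel's recurrence: r_{i+1} = r_i − f(r_i)·(f′(r_i))^{-1} mod 13^{i+2}, with f′(x) = 2x. Iterate:
  r_0 = 6 (mod 13)
  r_1 = 32 (mod 169)
  r_2 = 2060 (mod 2197)
  r_3 = 17439 (mod 28561)
Final: r_3 = 17439, and one checks f(r_3) ≡ 0 mod 13^4.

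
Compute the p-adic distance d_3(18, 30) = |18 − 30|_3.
d_3(18, 30) = 1/3

Step 1 — x − y = 18 − 30 = -12. Step 2 — v_3(-12) = 1 (factor: -12 = −(3^1 · 4); the sign does not affect v_p). Step 3 — |x − y|_3 = 3^{-1} = 1/3.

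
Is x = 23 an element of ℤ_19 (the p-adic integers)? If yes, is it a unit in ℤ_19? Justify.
x ∈ ℤ_19^× (unit); v_19(x) = 0

ℤ_19 = {x ∈ ℚ_19 : v_19(x) ≥ 0} and ℤ_19^× = {x ∈ ℤ_19 : v_19(x) = 0}. Here v_19(23) = v_19(num) − v_19(den) = 0; compare against these criteria.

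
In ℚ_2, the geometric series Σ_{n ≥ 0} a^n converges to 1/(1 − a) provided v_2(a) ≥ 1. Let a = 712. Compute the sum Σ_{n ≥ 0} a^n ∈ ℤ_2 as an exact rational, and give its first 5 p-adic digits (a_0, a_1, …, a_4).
Σ a^n = 1/(1 − a) = -1/711;  first 5 digits = (1, 0, 0, 1, 0)

v_2(a) = 3 ≥ 1, so the series converges in ℤ_2 to 1/(1 − a) = 1/(1 − 712) = -1/711. Expand this rational in ℤ_2: compute digits iteratively via d_i = x_i mod 2, x_{i+1} = (x_i − d_i)/2. The first 5 digits are (1, 0, 0, 1, 0).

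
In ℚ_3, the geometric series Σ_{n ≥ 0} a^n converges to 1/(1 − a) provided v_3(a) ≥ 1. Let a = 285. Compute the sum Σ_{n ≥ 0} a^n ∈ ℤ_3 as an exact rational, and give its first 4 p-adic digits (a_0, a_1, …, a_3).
Σ a^n = 1/(1 − a) = -1/284;  first 4 digits = (1, 2, 2, 2)

v_3(a) = 1 ≥ 1, so the series converges in ℤ_3 to 1/(1 − a) = 1/(1 − 285) = -1/284. Expand this rational in ℤ_3: compute digits iteratively via d_i = x_i mod 3, x_{i+1} = (x_i − d_i)/3. The first 4 digits are (1, 2, 2, 2).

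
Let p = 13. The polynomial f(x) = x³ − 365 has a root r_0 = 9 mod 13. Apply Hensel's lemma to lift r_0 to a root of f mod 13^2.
r_1 = 100 (mod 169)

Hensel: r_{i+1} = r_i − f(r_i)/f′(r_i) mod 13^{i+2}, where f′(x) = 3x². Iterate:
  r_0 = 9 (mod 13)
  r_1 = 100 (mod 169)
Final: r = 100 with f(r) ≡ 0 mod 13^2.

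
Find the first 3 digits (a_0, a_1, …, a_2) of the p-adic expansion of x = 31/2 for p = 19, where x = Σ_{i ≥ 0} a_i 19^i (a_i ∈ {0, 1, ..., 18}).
(a_0, …, a_2) = (6, 10, 9)

v_19(31/2) = 0 (numerator and denominator both coprime to 19), so x ∈ ℤ_19^×. Compute digits iteratively via a_i = x_i mod 19, x_{i+1} = (x_i − a_i)/19, with x_0 = x:
  x_0 = 31/2;  a_0 = 6;  x_1 = (x_0 − 6)/19 = 1/2
  x_1 = 1/2;  a_1 = 10;  x_2 = (x_1 − 10)/19 = -1/2
  x_2 = -1/2;  a_2 = 9;  x_3 = (x_2 − 9)/19 = -1/2
Digits: (6, 10, 9).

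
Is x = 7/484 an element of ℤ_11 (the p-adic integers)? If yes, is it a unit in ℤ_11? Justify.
x ∉ ℤ_11 (v_11(x) = -2 < 0)

ℤ_11 = {x ∈ ℚ_11 : v_11(x) ≥ 0} and ℤ_11^× = {x ∈ ℤ_11 : v_11(x) = 0}. Here v_11(7/484) = v_11(num) − v_11(den) = -2; compare against these criteria.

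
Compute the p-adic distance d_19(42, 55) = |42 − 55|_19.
d_19(42, 55) = 1

Step 1 — x − y = 42 − 55 = -13. Step 2 — v_19(-13) = 0 (factor: -13 = −(19^0 · 13); the sign does not affect v_p). Step 3 — |x − y|_19 = 19^{0} = 1.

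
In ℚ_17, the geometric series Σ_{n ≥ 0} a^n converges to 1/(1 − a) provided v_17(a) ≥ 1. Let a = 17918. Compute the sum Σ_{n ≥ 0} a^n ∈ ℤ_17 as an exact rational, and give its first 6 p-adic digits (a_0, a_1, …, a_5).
Σ a^n = 1/(1 − a) = -1/17917;  first 6 digits = (1, 0, 11, 3, 2, 5)

v_17(a) = 2 ≥ 1, so the series converges in ℤ_17 to 1/(1 − a) = 1/(1 − 17918) = -1/17917. Expand this rational in ℤ_17: compute digits iteratively via d_i = x_i mod 17, x_{i+1} = (x_i − d_i)/17. The first 6 digits are (1, 0, 11, 3, 2, 5).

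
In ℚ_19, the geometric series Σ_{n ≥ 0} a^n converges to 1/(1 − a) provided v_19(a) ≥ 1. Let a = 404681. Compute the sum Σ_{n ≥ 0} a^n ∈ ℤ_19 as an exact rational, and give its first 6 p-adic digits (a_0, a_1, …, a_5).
Σ a^n = 1/(1 − a) = -1/404680;  first 6 digits = (1, 0, 0, 2, 3, 0)

v_19(a) = 3 ≥ 1, so the series converges in ℤ_19 to 1/(1 − a) = 1/(1 − 404681) = -1/404680. Expand this rational in ℤ_19: compute digits iteratively via d_i = x_i mod 19, x_{i+1} = (x_i − d_i)/19. The first 6 digits are (1, 0, 0, 2, 3, 0).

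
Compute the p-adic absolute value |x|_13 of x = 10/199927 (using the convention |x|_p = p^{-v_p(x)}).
|10/199927|_13 = 28561

Step 1 — compute v_13(x) by factoring powers of 13 out of the numerator and denominator: v_13(10/199927) = -4. Step 2 — apply |x|_p = p^{-v_p(x)} = 13^{4} = 28561.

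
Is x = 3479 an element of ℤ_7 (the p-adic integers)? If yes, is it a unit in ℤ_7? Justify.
x ∈ ℤ_7 but not a unit; v_7(x) = 2 > 0

ℤ_7 = {x ∈ ℚ_7 : v_7(x) ≥ 0} and ℤ_7^× = {x ∈ ℤ_7 : v_7(x) = 0}. Here v_7(3479) = v_7(num) − v_7(den) = 2; compare against these criteria.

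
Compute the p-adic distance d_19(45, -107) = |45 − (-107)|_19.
d_19(45, -107) = 1/19

Step 1 — x − y = 45 − (-107) = 152. Step 2 — v_19(152) = 1 (factor: 152 = (19^1 · 8); the sign does not affect v_p). Step 3 — |x − y|_19 = 19^{-1} = 1/19.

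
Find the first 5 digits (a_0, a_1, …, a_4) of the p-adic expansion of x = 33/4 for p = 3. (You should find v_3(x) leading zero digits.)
(a_0, …, a_4) = (0, 2, 1, 2, 0)

v_3(33/4) = 1, so a_0 = ... = a_0 = 0. Factor out: x = 3^1 · u with u = 11/4 a unit in ℤ_3. Expand u iteratively via a_{v+i} = u_i mod 3, u_{i+1} = (u_i − a_{v+i})/3:
  u_0 = 11/4;  a_1 = 2;  u_1 = (u_0 − 2)/3 = 1/4
  u_1 = 1/4;  a_2 = 1;  u_2 = (u_1 − 1)/3 = -1/4
  u_2 = -1/4;  a_3 = 2;  u_3 = (u_2 − 2)/3 = -3/4
  u_3 = -3/4;  a_4 = 0;  u_4 = (u_3 − 0)/3 = -1/4
Digits: (0, 2, 1, 2, 0).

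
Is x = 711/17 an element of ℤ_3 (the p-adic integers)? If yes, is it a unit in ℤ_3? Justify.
x ∈ ℤ_3 but not a unit; v_3(x) = 2 > 0

ℤ_3 = {x ∈ ℚ_3 : v_3(x) ≥ 0} and ℤ_3^× = {x ∈ ℤ_3 : v_3(x) = 0}. Here v_3(711/17) = v_3(num) − v_3(den) = 2; compare against these criteria.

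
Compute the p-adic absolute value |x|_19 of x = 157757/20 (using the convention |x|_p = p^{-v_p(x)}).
|157757/20|_19 = 1/6859

Step 1 — compute v_19(x) by factoring powers of 19 out of the numerator and denominator: v_19(157757/20) = 3. Step 2 — apply |x|_p = p^{-v_p(x)} = 19^{-3} = 1/6859.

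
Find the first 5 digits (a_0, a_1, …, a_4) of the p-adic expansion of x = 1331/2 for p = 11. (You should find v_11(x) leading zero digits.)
(a_0, …, a_4) = (0, 0, 0, 6, 5)

v_11(1331/2) = 3, so a_0 = ... = a_2 = 0. Factor out: x = 11^3 · u with u = 1/2 a unit in ℤ_11. Expand u iteratively via a_{v+i} = u_i mod 11, u_{i+1} = (u_i − a_{v+i})/11:
  u_0 = 1/2;  a_3 = 6;  u_1 = (u_0 − 6)/11 = -1/2
  u_1 = -1/2;  a_4 = 5;  u_2 = (u_1 − 5)/11 = -1/2
Digits: (0, 0, 0, 6, 5).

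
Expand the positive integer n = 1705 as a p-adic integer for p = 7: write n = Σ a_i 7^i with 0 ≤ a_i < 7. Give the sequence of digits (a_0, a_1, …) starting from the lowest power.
(a_0, a_1, …) = (4, 5, 6, 4)

Repeated division by 7 gives the digits low-to-high: 1705 = 4 + 5·7^1 + 6·7^2 + 4·7^3. Digit sequence: (4, 5, 6, 4).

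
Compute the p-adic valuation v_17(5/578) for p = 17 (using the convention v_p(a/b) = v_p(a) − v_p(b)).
v_17(5/578) = -2

Factor powers of 17 from the numerator and denominator of the reduced fraction: 5 = 17^0 · 5 and 578 = 17^2 · 2. Apply v_p(a/b) = v_p(a) − v_p(b): v_17(5/578) = 0 − 2 = -2.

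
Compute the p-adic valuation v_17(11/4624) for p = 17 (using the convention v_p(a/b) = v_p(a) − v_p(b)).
v_17(11/4624) = -2

Factor powers of 17 from the numerator and denominator of the reduced fraction: 11 = 17^0 · 11 and 4624 = 17^2 · 16. Apply v_p(a/b) = v_p(a) − v_p(b): v_17(11/4624) = 0 − 2 = -2.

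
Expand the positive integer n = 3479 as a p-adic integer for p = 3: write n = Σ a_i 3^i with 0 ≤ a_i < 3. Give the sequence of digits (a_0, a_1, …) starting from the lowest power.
(a_0, a_1, …) = (2, 1, 2, 2, 0, 2, 1, 1)

Repeated division by 3 gives the digits low-to-high: 3479 = 2 + 1·3^1 + 2·3^2 + 2·3^3 + 2·3^5 + 1·3^6 + 1·3^7. Digit sequence: (2, 1, 2, 2, 0, 2, 1, 1).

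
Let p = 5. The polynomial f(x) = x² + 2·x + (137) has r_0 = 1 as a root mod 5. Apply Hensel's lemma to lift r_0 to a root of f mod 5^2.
r_1 = 16 (mod 25)

Hensel: r_{i+1} = r_i − f(r_i)·(f′(r_i))^{-1} mod 5^{i+2}, f′(x) = 2x + 2. Iterate:
  r_0 = 1 (mod 5)
  r_1 = 16 (mod 25)
Final: r = 16 satisfies f(r) ≡ 0 mod 5^2.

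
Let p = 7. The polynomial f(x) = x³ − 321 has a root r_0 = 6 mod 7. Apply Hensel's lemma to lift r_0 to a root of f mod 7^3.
r_2 = 41 (mod 343)

Hensel: r_{i+1} = r_i − f(r_i)/f′(r_i) mod 7^{i+2}, where f′(x) = 3x². Iterate:
  r_0 = 6 (mod 7)
  r_1 = 41 (mod 49)
  r_2 = 41 (mod 343)
Final: r = 41 with f(r) ≡ 0 mod 7^3.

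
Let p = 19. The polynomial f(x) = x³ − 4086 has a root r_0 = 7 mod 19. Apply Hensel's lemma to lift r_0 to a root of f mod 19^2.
r_1 = 197 (mod 361)

Hensel: r_{i+1} = r_i − f(r_i)/f′(r_i) mod 19^{i+2}, where f′(x) = 3x². Iterate:
  r_0 = 7 (mod 19)
  r_1 = 197 (mod 361)
Final: r = 197 with f(r) ≡ 0 mod 19^2.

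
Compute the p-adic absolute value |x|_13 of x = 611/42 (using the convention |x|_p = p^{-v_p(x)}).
|611/42|_13 = 1/13

Step 1 — compute v_13(x) by factoring powers of 13 out of the numerator and denominator: v_13(611/42) = 1. Step 2 — apply |x|_p = p^{-v_p(x)} = 13^{-1} = 1/13.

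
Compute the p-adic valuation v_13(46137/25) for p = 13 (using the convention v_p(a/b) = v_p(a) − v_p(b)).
v_13(46137/25) = 3

Factor powers of 13 from the numerator and denominator of the reduced fraction: 46137 = 13^3 · 21 and 25 = 13^0 · 25. Apply v_p(a/b) = v_p(a) − v_p(b): v_13(46137/25) = 3 − 0 = 3.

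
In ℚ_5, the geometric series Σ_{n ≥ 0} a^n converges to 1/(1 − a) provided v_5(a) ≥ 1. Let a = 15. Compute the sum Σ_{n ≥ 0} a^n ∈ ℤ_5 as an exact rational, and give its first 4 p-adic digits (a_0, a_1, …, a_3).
Σ a^n = 1/(1 − a) = -1/14;  first 4 digits = (1, 3, 4, 3)

v_5(a) = 1 ≥ 1, so the series converges in ℤ_5 to 1/(1 − a) = 1/(1 − 15) = -1/14. Expand this rational in ℤ_5: compute digits iteratively via d_i = x_i mod 5, x_{i+1} = (x_i − d_i)/5. The first 4 digits are (1, 3, 4, 3).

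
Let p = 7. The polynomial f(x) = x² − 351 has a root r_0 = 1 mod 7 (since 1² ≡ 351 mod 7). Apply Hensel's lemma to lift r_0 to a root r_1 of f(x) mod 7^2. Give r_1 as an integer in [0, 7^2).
r_1 = 29 (mod 49)

Hensel's recurrence: r_{i+1} = r_i − f(r_i)·(f′(r_i))^{-1} mod 7^{i+2}, with f′(x) = 2x. Iterate:
  r_0 = 1 (mod 7)
  r_1 = 29 (mod 49)
Final: r_1 = 29, and one checks f(r_1) ≡ 0 mod 7^2.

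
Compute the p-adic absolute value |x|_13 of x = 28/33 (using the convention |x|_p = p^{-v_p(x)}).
|28/33|_13 = 1

Step 1 — compute v_13(x) by factoring powers of 13 out of the numerator and denominator: v_13(28/33) = 0. Step 2 — apply |x|_p = p^{-v_p(x)} = 13^{0} = 1.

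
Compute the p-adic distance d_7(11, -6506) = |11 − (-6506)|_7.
d_7(11, -6506) = 1/343

Step 1 — x − y = 11 − (-6506) = 6517. Step 2 — v_7(6517) = 3 (factor: 6517 = (7^3 · 19); the sign does not affect v_p). Step 3 — |x − y|_7 = 7^{-3} = 1/343.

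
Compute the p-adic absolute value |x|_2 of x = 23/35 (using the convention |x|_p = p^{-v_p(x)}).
|23/35|_2 = 1

Step 1 — compute v_2(x) by factoring powers of 2 out of the numerator and denominator: v_2(23/35) = 0. Step 2 — apply |x|_p = p^{-v_p(x)} = 2^{0} = 1.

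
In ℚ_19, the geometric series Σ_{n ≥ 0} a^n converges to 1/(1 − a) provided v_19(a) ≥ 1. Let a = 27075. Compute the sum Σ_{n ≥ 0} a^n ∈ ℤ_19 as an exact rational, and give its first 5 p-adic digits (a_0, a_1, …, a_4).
Σ a^n = 1/(1 − a) = -1/27074;  first 5 digits = (1, 0, 18, 3, 1)

v_19(a) = 2 ≥ 1, so the series converges in ℤ_19 to 1/(1 − a) = 1/(1 − 27075) = -1/27074. Expand this rational in ℤ_19: compute digits iteratively via d_i = x_i mod 19, x_{i+1} = (x_i − d_i)/19. The first 5 digits are (1, 0, 18, 3, 1).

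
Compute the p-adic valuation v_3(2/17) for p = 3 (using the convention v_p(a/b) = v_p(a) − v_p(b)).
v_3(2/17) = 0

Factor powers of 3 from the numerator and denominator of the reduced fraction: 2 = 3^0 · 2 and 17 = 3^0 · 17. Apply v_p(a/b) = v_p(a) − v_p(b): v_3(2/17) = 0 − 0 = 0.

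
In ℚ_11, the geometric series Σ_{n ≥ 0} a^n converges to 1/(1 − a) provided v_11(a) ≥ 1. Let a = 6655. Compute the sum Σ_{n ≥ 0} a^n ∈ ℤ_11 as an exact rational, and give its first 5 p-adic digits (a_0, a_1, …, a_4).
Σ a^n = 1/(1 − a) = -1/6654;  first 5 digits = (1, 0, 0, 5, 0)

v_11(a) = 3 ≥ 1, so the series converges in ℤ_11 to 1/(1 − a) = 1/(1 − 6655) = -1/6654. Expand this rational in ℤ_11: compute digits iteratively via d_i = x_i mod 11, x_{i+1} = (x_i − d_i)/11. The first 5 digits are (1, 0, 0, 5, 0).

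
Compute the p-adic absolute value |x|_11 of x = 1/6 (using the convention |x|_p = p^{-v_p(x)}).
|1/6|_11 = 1

Step 1 — compute v_11(x) by factoring powers of 11 out of the numerator and denominator: v_11(1/6) = 0. Step 2 — apply |x|_p = p^{-v_p(x)} = 11^{0} = 1.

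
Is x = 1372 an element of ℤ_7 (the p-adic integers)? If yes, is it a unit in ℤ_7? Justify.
x ∈ ℤ_7 but not a unit; v_7(x) = 3 > 0

ℤ_7 = {x ∈ ℚ_7 : v_7(x) ≥ 0} and ℤ_7^× = {x ∈ ℤ_7 : v_7(x) = 0}. Here v_7(1372) = v_7(num) − v_7(den) = 3; compare against these criteria.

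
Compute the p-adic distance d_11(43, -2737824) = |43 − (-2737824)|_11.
d_11(43, -2737824) = 1/161051

Step 1 — x − y = 43 − (-2737824) = 2737867. Step 2 — v_11(2737867) = 5 (factor: 2737867 = (11^5 · 17); the sign does not affect v_p). Step 3 — |x − y|_11 = 11^{-5} = 1/161051.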